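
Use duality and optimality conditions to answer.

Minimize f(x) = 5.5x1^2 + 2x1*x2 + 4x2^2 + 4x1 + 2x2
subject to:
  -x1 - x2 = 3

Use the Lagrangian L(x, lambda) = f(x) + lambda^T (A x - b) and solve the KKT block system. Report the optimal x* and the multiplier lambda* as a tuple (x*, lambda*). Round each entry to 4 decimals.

Form the Lagrangian:
  L(x, lambda) = (1/2) x^T Q x + c^T x + lambda^T (A x - b)
Stationarity (grad_x L = 0): Q x + c + A^T lambda = 0.
Primal feasibility: A x = b.

This gives the KKT block system:
  [ Q   A^T ] [ x     ]   [-c ]
  [ A    0  ] [ lambda ] = [ b ]

Solving the linear system:
  x*      = (-1.3333, -1.6667)
  lambda* = (-14)
  f(x*)   = 16.6667

x* = (-1.3333, -1.6667), lambda* = (-14)


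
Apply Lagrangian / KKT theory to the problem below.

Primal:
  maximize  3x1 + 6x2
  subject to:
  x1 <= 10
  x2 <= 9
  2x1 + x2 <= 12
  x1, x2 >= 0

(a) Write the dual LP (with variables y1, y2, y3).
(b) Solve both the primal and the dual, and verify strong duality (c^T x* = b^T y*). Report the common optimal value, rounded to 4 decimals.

The standard primal-dual pair for 'max c^T x s.t. A x <= b, x >= 0' is:
  Dual:  min b^T y  s.t.  A^T y >= c,  y >= 0.

So the dual LP is:
  minimize  10y1 + 9y2 + 12y3
  subject to:
    y1 + 2y3 >= 3
    y2 + y3 >= 6
    y1, y2, y3 >= 0

Solving the primal: x* = (1.5, 9).
  primal value c^T x* = 58.5.
Solving the dual: y* = (0, 4.5, 1.5).
  dual value b^T y* = 58.5.
Strong duality: c^T x* = b^T y*. Confirmed.

58.5


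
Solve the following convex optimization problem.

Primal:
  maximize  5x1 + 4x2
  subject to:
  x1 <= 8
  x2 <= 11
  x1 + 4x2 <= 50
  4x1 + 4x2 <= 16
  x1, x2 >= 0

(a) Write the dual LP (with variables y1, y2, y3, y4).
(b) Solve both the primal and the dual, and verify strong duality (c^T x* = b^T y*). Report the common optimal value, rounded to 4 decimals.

The standard primal-dual pair for 'max c^T x s.t. A x <= b, x >= 0' is:
  Dual:  min b^T y  s.t.  A^T y >= c,  y >= 0.

So the dual LP is:
  minimize  8y1 + 11y2 + 50y3 + 16y4
  subject to:
    y1 + y3 + 4y4 >= 5
    y2 + 4y3 + 4y4 >= 4
    y1, y2, y3, y4 >= 0

Solving the primal: x* = (4, 0).
  primal value c^T x* = 20.
Solving the dual: y* = (0, 0, 0, 1.25).
  dual value b^T y* = 20.
Strong duality: c^T x* = b^T y*. Confirmed.

20


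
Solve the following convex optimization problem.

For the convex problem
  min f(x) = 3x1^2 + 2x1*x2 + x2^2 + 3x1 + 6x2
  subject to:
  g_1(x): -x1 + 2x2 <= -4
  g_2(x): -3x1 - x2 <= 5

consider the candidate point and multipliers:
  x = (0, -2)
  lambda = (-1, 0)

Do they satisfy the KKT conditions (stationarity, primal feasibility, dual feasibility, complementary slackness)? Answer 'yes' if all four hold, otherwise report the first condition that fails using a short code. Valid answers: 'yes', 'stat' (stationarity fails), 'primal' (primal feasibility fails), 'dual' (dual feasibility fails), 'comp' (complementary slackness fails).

Gradient of f: grad f(x) = Q x + c = (-1, 2)
Constraint values g_i(x) = a_i^T x - b_i:
  g_1((0, -2)) = 0
  g_2((0, -2)) = -3
Stationarity residual: grad f(x) + sum_i lambda_i a_i = (0, 0)
  -> stationarity OK
Primal feasibility (all g_i <= 0): OK
Dual feasibility (all lambda_i >= 0): FAILS
Complementary slackness (lambda_i * g_i(x) = 0 for all i): OK

Verdict: the first failing condition is dual_feasibility -> dual.

dual


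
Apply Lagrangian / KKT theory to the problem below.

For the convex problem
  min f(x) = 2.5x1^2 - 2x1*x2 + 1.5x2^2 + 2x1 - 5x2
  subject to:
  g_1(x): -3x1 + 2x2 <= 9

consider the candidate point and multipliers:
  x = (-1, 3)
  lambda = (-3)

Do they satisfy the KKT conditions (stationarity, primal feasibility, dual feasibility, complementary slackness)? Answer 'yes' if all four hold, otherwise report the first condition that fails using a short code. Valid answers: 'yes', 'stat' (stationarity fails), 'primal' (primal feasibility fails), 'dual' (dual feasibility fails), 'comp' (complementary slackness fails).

Gradient of f: grad f(x) = Q x + c = (-9, 6)
Constraint values g_i(x) = a_i^T x - b_i:
  g_1((-1, 3)) = 0
Stationarity residual: grad f(x) + sum_i lambda_i a_i = (0, 0)
  -> stationarity OK
Primal feasibility (all g_i <= 0): OK
Dual feasibility (all lambda_i >= 0): FAILS
Complementary slackness (lambda_i * g_i(x) = 0 for all i): OK

Verdict: the first failing condition is dual_feasibility -> dual.

dual


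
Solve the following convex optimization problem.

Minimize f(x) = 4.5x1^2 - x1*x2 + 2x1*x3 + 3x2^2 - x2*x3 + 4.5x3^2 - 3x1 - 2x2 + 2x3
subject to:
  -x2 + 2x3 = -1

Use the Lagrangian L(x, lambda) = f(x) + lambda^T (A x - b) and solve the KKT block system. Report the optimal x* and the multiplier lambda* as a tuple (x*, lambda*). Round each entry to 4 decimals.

Form the Lagrangian:
  L(x, lambda) = (1/2) x^T Q x + c^T x + lambda^T (A x - b)
Stationarity (grad_x L = 0): Q x + c + A^T lambda = 0.
Primal feasibility: A x = b.

This gives the KKT block system:
  [ Q   A^T ] [ x     ]   [-c ]
  [ A    0  ] [ lambda ] = [ b ]

Solving the linear system:
  x*      = (0.4444, 0.3793, -0.3103)
  lambda* = (0.1418)
  f(x*)   = -1.2854

x* = (0.4444, 0.3793, -0.3103), lambda* = (0.1418)


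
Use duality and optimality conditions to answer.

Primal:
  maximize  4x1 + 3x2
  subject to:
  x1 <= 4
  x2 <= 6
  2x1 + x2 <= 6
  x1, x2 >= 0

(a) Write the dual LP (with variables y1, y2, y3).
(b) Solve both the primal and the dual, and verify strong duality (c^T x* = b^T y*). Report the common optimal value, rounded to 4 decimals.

The standard primal-dual pair for 'max c^T x s.t. A x <= b, x >= 0' is:
  Dual:  min b^T y  s.t.  A^T y >= c,  y >= 0.

So the dual LP is:
  minimize  4y1 + 6y2 + 6y3
  subject to:
    y1 + 2y3 >= 4
    y2 + y3 >= 3
    y1, y2, y3 >= 0

Solving the primal: x* = (0, 6).
  primal value c^T x* = 18.
Solving the dual: y* = (0, 1, 2).
  dual value b^T y* = 18.
Strong duality: c^T x* = b^T y*. Confirmed.

18


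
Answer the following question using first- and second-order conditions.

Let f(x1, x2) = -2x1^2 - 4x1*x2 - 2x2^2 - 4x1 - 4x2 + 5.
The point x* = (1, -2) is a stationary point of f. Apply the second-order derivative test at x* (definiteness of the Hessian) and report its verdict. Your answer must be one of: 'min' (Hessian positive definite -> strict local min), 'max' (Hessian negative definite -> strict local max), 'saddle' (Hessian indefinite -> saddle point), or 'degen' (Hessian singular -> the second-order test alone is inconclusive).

Compute the Hessian H = grad^2 f:
  H = [[-4, -4], [-4, -4]]
Verify stationarity: grad f(x*) = H x* + g = (0, 0).
Eigenvalues of H: -8, 0.
H has a zero eigenvalue (singular; negative semidefinite but not definite), so H is neither positive definite, negative definite, nor indefinite. The second-order test alone is inconclusive -> degen.
(Indeed, f is constant along the null direction of H through x*, so x* is not a strict local extremum.)

degen


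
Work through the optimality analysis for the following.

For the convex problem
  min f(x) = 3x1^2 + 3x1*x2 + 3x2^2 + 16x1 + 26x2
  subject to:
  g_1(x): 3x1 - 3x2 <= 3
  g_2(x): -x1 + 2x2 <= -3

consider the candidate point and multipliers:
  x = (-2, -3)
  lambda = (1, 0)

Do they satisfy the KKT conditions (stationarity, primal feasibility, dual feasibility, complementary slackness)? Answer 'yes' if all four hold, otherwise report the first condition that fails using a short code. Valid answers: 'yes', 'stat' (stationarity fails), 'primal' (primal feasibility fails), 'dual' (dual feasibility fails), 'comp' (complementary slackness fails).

Gradient of f: grad f(x) = Q x + c = (-5, 2)
Constraint values g_i(x) = a_i^T x - b_i:
  g_1((-2, -3)) = 0
  g_2((-2, -3)) = -1
Stationarity residual: grad f(x) + sum_i lambda_i a_i = (-2, -1)
  -> stationarity FAILS
Primal feasibility (all g_i <= 0): OK
Dual feasibility (all lambda_i >= 0): OK
Complementary slackness (lambda_i * g_i(x) = 0 for all i): OK

Verdict: the first failing condition is stationarity -> stat.

stat


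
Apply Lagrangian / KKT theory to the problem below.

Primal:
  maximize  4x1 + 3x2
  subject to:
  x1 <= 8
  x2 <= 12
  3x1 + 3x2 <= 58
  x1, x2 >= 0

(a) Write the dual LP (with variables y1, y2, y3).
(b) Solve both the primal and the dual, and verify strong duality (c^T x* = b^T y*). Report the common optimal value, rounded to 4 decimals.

The standard primal-dual pair for 'max c^T x s.t. A x <= b, x >= 0' is:
  Dual:  min b^T y  s.t.  A^T y >= c,  y >= 0.

So the dual LP is:
  minimize  8y1 + 12y2 + 58y3
  subject to:
    y1 + 3y3 >= 4
    y2 + 3y3 >= 3
    y1, y2, y3 >= 0

Solving the primal: x* = (8, 11.3333).
  primal value c^T x* = 66.
Solving the dual: y* = (1, 0, 1).
  dual value b^T y* = 66.
Strong duality: c^T x* = b^T y*. Confirmed.

66


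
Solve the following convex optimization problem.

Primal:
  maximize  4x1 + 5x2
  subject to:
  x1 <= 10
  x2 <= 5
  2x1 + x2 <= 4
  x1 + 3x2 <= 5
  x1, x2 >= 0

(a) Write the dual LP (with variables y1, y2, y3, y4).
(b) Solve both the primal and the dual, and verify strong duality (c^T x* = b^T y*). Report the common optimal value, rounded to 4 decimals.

The standard primal-dual pair for 'max c^T x s.t. A x <= b, x >= 0' is:
  Dual:  min b^T y  s.t.  A^T y >= c,  y >= 0.

So the dual LP is:
  minimize  10y1 + 5y2 + 4y3 + 5y4
  subject to:
    y1 + 2y3 + y4 >= 4
    y2 + y3 + 3y4 >= 5
    y1, y2, y3, y4 >= 0

Solving the primal: x* = (1.4, 1.2).
  primal value c^T x* = 11.6.
Solving the dual: y* = (0, 0, 1.4, 1.2).
  dual value b^T y* = 11.6.
Strong duality: c^T x* = b^T y*. Confirmed.

11.6


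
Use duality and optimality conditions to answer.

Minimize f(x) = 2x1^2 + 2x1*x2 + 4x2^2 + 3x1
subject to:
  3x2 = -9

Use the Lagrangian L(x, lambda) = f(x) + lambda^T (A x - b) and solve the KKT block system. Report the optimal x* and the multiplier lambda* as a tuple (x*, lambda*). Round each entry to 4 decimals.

Form the Lagrangian:
  L(x, lambda) = (1/2) x^T Q x + c^T x + lambda^T (A x - b)
Stationarity (grad_x L = 0): Q x + c + A^T lambda = 0.
Primal feasibility: A x = b.

This gives the KKT block system:
  [ Q   A^T ] [ x     ]   [-c ]
  [ A    0  ] [ lambda ] = [ b ]

Solving the linear system:
  x*      = (0.75, -3)
  lambda* = (7.5)
  f(x*)   = 34.875

x* = (0.75, -3), lambda* = (7.5)


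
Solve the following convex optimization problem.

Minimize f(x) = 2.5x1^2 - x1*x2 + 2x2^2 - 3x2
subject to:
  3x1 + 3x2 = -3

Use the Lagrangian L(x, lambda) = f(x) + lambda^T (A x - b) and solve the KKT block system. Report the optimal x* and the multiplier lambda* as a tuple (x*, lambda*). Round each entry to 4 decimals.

Form the Lagrangian:
  L(x, lambda) = (1/2) x^T Q x + c^T x + lambda^T (A x - b)
Stationarity (grad_x L = 0): Q x + c + A^T lambda = 0.
Primal feasibility: A x = b.

This gives the KKT block system:
  [ Q   A^T ] [ x     ]   [-c ]
  [ A    0  ] [ lambda ] = [ b ]

Solving the linear system:
  x*      = (-0.7273, -0.2727)
  lambda* = (1.1212)
  f(x*)   = 2.0909

x* = (-0.7273, -0.2727), lambda* = (1.1212)


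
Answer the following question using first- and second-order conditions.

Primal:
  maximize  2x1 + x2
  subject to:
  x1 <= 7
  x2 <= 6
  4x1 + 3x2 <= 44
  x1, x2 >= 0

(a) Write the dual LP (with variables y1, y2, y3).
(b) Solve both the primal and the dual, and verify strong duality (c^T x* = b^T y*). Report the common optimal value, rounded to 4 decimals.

The standard primal-dual pair for 'max c^T x s.t. A x <= b, x >= 0' is:
  Dual:  min b^T y  s.t.  A^T y >= c,  y >= 0.

So the dual LP is:
  minimize  7y1 + 6y2 + 44y3
  subject to:
    y1 + 4y3 >= 2
    y2 + 3y3 >= 1
    y1, y2, y3 >= 0

Solving the primal: x* = (7, 5.3333).
  primal value c^T x* = 19.3333.
Solving the dual: y* = (0.6667, 0, 0.3333).
  dual value b^T y* = 19.3333.
Strong duality: c^T x* = b^T y*. Confirmed.

19.3333


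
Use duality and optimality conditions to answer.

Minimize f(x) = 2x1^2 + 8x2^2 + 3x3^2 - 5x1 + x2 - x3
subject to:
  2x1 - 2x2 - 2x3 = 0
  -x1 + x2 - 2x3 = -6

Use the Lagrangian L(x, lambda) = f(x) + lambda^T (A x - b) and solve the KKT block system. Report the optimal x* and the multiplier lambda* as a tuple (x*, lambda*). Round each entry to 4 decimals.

Form the Lagrangian:
  L(x, lambda) = (1/2) x^T Q x + c^T x + lambda^T (A x - b)
Stationarity (grad_x L = 0): Q x + c + A^T lambda = 0.
Primal feasibility: A x = b.

This gives the KKT block system:
  [ Q   A^T ] [ x     ]   [-c ]
  [ A    0  ] [ lambda ] = [ b ]

Solving the linear system:
  x*      = (1.8, -0.2, 2)
  lambda* = (1.1, 4.4)
  f(x*)   = 7.6

x* = (1.8, -0.2, 2), lambda* = (1.1, 4.4)


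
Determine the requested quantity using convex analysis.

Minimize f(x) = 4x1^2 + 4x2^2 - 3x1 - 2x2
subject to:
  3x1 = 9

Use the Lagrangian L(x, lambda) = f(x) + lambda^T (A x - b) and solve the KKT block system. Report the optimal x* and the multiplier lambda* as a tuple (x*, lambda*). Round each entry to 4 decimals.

Form the Lagrangian:
  L(x, lambda) = (1/2) x^T Q x + c^T x + lambda^T (A x - b)
Stationarity (grad_x L = 0): Q x + c + A^T lambda = 0.
Primal feasibility: A x = b.

This gives the KKT block system:
  [ Q   A^T ] [ x     ]   [-c ]
  [ A    0  ] [ lambda ] = [ b ]

Solving the linear system:
  x*      = (3, 0.25)
  lambda* = (-7)
  f(x*)   = 26.75

x* = (3, 0.25), lambda* = (-7)


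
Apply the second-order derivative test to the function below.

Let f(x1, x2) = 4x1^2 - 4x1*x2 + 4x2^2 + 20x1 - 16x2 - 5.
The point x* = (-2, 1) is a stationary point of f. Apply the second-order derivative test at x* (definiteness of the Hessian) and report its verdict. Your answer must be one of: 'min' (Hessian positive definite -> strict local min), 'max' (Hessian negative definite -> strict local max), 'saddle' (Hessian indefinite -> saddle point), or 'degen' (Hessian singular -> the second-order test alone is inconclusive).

Compute the Hessian H = grad^2 f:
  H = [[8, -4], [-4, 8]]
Verify stationarity: grad f(x*) = H x* + g = (0, 0).
Eigenvalues of H: 4, 12.
Both eigenvalues > 0, so H is positive definite -> x* is a strict local min.

min


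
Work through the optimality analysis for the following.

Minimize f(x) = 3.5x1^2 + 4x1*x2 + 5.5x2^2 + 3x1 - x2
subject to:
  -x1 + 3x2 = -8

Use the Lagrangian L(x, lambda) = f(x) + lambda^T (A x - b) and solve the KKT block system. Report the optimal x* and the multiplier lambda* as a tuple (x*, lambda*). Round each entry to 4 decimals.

Form the Lagrangian:
  L(x, lambda) = (1/2) x^T Q x + c^T x + lambda^T (A x - b)
Stationarity (grad_x L = 0): Q x + c + A^T lambda = 0.
Primal feasibility: A x = b.

This gives the KKT block system:
  [ Q   A^T ] [ x     ]   [-c ]
  [ A    0  ] [ lambda ] = [ b ]

Solving the linear system:
  x*      = (1.6327, -2.1224)
  lambda* = (5.9388)
  f(x*)   = 27.2653

x* = (1.6327, -2.1224), lambda* = (5.9388)


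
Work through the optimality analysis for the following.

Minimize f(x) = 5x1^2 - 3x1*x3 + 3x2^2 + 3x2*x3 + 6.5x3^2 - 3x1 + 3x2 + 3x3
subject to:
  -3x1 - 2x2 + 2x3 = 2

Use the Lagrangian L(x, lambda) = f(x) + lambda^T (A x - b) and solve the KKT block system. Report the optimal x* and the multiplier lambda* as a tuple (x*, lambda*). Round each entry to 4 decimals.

Form the Lagrangian:
  L(x, lambda) = (1/2) x^T Q x + c^T x + lambda^T (A x - b)
Stationarity (grad_x L = 0): Q x + c + A^T lambda = 0.
Primal feasibility: A x = b.

This gives the KKT block system:
  [ Q   A^T ] [ x     ]   [-c ]
  [ A    0  ] [ lambda ] = [ b ]

Solving the linear system:
  x*      = (0.0381, -0.912, 0.1451)
  lambda* = (-1.0182)
  f(x*)   = -0.1891

x* = (0.0381, -0.912, 0.1451), lambda* = (-1.0182)


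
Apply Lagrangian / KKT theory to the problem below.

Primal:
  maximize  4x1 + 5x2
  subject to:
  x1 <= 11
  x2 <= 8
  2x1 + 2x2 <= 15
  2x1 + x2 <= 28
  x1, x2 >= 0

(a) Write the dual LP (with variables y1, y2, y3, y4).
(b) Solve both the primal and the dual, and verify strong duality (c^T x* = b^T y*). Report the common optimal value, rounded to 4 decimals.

The standard primal-dual pair for 'max c^T x s.t. A x <= b, x >= 0' is:
  Dual:  min b^T y  s.t.  A^T y >= c,  y >= 0.

So the dual LP is:
  minimize  11y1 + 8y2 + 15y3 + 28y4
  subject to:
    y1 + 2y3 + 2y4 >= 4
    y2 + 2y3 + y4 >= 5
    y1, y2, y3, y4 >= 0

Solving the primal: x* = (0, 7.5).
  primal value c^T x* = 37.5.
Solving the dual: y* = (0, 0, 2.5, 0).
  dual value b^T y* = 37.5.
Strong duality: c^T x* = b^T y*. Confirmed.

37.5


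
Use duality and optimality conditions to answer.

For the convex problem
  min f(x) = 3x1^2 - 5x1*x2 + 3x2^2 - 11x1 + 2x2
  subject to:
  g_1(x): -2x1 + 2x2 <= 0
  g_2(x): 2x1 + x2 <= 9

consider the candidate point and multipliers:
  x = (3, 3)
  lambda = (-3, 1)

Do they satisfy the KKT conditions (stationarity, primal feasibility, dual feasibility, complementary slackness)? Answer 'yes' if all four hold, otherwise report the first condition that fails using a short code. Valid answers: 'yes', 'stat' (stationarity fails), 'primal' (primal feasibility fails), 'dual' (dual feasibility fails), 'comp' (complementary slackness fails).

Gradient of f: grad f(x) = Q x + c = (-8, 5)
Constraint values g_i(x) = a_i^T x - b_i:
  g_1((3, 3)) = 0
  g_2((3, 3)) = 0
Stationarity residual: grad f(x) + sum_i lambda_i a_i = (0, 0)
  -> stationarity OK
Primal feasibility (all g_i <= 0): OK
Dual feasibility (all lambda_i >= 0): FAILS
Complementary slackness (lambda_i * g_i(x) = 0 for all i): OK

Verdict: the first failing condition is dual_feasibility -> dual.

dual


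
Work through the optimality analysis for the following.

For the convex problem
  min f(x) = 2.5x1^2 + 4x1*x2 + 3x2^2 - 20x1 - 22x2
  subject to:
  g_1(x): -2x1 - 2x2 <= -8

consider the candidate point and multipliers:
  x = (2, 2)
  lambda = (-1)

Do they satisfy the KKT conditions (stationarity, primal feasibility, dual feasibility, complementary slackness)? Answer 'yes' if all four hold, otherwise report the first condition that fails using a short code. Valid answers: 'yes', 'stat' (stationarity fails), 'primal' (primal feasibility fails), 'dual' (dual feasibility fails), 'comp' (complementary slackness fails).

Gradient of f: grad f(x) = Q x + c = (-2, -2)
Constraint values g_i(x) = a_i^T x - b_i:
  g_1((2, 2)) = 0
Stationarity residual: grad f(x) + sum_i lambda_i a_i = (0, 0)
  -> stationarity OK
Primal feasibility (all g_i <= 0): OK
Dual feasibility (all lambda_i >= 0): FAILS
Complementary slackness (lambda_i * g_i(x) = 0 for all i): OK

Verdict: the first failing condition is dual_feasibility -> dual.

dual


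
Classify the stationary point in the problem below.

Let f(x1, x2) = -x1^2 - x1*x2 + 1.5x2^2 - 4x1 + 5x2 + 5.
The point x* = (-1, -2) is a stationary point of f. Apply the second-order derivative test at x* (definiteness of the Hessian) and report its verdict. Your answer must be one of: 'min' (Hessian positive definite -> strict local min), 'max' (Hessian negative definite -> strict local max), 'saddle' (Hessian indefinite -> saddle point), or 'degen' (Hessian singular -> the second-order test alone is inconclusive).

Compute the Hessian H = grad^2 f:
  H = [[-2, -1], [-1, 3]]
Verify stationarity: grad f(x*) = H x* + g = (0, 0).
Eigenvalues of H: -2.1926, 3.1926.
Eigenvalues have mixed signs, so H is indefinite -> x* is a saddle point.

saddle


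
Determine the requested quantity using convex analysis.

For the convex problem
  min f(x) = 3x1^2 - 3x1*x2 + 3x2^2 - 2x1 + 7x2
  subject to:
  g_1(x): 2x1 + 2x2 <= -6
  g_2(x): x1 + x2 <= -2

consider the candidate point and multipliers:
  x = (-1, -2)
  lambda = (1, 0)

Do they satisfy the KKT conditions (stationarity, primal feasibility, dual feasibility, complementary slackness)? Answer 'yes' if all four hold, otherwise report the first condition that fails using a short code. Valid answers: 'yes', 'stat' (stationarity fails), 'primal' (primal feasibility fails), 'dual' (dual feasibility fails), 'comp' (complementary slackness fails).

Gradient of f: grad f(x) = Q x + c = (-2, -2)
Constraint values g_i(x) = a_i^T x - b_i:
  g_1((-1, -2)) = 0
  g_2((-1, -2)) = -1
Stationarity residual: grad f(x) + sum_i lambda_i a_i = (0, 0)
  -> stationarity OK
Primal feasibility (all g_i <= 0): OK
Dual feasibility (all lambda_i >= 0): OK
Complementary slackness (lambda_i * g_i(x) = 0 for all i): OK

Verdict: yes, KKT holds.

yes


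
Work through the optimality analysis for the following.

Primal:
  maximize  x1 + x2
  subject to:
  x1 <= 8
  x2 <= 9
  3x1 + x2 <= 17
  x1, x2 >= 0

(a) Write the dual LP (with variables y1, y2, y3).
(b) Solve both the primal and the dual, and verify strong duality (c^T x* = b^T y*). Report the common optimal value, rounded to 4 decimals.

The standard primal-dual pair for 'max c^T x s.t. A x <= b, x >= 0' is:
  Dual:  min b^T y  s.t.  A^T y >= c,  y >= 0.

So the dual LP is:
  minimize  8y1 + 9y2 + 17y3
  subject to:
    y1 + 3y3 >= 1
    y2 + y3 >= 1
    y1, y2, y3 >= 0

Solving the primal: x* = (2.6667, 9).
  primal value c^T x* = 11.6667.
Solving the dual: y* = (0, 0.6667, 0.3333).
  dual value b^T y* = 11.6667.
Strong duality: c^T x* = b^T y*. Confirmed.

11.6667


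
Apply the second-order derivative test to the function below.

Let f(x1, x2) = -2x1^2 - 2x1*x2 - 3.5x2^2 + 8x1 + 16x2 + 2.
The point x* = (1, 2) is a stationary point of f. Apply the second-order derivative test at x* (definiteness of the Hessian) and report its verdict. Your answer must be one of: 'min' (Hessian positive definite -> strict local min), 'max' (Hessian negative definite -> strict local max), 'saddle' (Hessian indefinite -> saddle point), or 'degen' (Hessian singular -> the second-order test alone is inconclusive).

Compute the Hessian H = grad^2 f:
  H = [[-4, -2], [-2, -7]]
Verify stationarity: grad f(x*) = H x* + g = (0, 0).
Eigenvalues of H: -8, -3.
Both eigenvalues < 0, so H is negative definite -> x* is a strict local max.

max


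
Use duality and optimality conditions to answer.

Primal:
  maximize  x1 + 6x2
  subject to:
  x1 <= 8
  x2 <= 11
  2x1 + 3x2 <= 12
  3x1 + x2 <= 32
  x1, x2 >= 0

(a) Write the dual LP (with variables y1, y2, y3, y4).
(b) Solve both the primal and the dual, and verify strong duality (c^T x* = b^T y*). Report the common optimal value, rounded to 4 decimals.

The standard primal-dual pair for 'max c^T x s.t. A x <= b, x >= 0' is:
  Dual:  min b^T y  s.t.  A^T y >= c,  y >= 0.

So the dual LP is:
  minimize  8y1 + 11y2 + 12y3 + 32y4
  subject to:
    y1 + 2y3 + 3y4 >= 1
    y2 + 3y3 + y4 >= 6
    y1, y2, y3, y4 >= 0

Solving the primal: x* = (0, 4).
  primal value c^T x* = 24.
Solving the dual: y* = (0, 0, 2, 0).
  dual value b^T y* = 24.
Strong duality: c^T x* = b^T y*. Confirmed.

24


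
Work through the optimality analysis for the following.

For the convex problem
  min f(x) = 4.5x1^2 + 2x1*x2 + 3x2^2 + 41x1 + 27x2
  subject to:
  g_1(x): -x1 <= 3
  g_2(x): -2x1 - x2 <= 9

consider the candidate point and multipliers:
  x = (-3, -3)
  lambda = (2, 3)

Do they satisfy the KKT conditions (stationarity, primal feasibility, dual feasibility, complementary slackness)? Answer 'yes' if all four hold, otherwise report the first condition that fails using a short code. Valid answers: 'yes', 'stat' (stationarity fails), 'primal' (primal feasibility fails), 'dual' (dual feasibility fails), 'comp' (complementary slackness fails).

Gradient of f: grad f(x) = Q x + c = (8, 3)
Constraint values g_i(x) = a_i^T x - b_i:
  g_1((-3, -3)) = 0
  g_2((-3, -3)) = 0
Stationarity residual: grad f(x) + sum_i lambda_i a_i = (0, 0)
  -> stationarity OK
Primal feasibility (all g_i <= 0): OK
Dual feasibility (all lambda_i >= 0): OK
Complementary slackness (lambda_i * g_i(x) = 0 for all i): OK

Verdict: yes, KKT holds.

yes


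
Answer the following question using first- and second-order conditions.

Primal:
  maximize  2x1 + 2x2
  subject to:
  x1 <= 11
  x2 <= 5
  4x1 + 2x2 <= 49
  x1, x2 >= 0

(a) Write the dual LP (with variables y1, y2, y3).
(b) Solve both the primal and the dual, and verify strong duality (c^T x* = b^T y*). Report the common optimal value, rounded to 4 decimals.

The standard primal-dual pair for 'max c^T x s.t. A x <= b, x >= 0' is:
  Dual:  min b^T y  s.t.  A^T y >= c,  y >= 0.

So the dual LP is:
  minimize  11y1 + 5y2 + 49y3
  subject to:
    y1 + 4y3 >= 2
    y2 + 2y3 >= 2
    y1, y2, y3 >= 0

Solving the primal: x* = (9.75, 5).
  primal value c^T x* = 29.5.
Solving the dual: y* = (0, 1, 0.5).
  dual value b^T y* = 29.5.
Strong duality: c^T x* = b^T y*. Confirmed.

29.5


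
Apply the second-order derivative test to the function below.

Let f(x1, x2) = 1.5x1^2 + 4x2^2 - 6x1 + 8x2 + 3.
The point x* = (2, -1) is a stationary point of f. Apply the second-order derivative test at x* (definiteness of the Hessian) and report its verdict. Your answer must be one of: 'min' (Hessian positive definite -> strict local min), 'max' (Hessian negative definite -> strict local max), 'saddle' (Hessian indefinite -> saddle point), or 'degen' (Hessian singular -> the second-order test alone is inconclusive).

Compute the Hessian H = grad^2 f:
  H = [[3, 0], [0, 8]]
Verify stationarity: grad f(x*) = H x* + g = (0, 0).
Eigenvalues of H: 3, 8.
Both eigenvalues > 0, so H is positive definite -> x* is a strict local min.

min


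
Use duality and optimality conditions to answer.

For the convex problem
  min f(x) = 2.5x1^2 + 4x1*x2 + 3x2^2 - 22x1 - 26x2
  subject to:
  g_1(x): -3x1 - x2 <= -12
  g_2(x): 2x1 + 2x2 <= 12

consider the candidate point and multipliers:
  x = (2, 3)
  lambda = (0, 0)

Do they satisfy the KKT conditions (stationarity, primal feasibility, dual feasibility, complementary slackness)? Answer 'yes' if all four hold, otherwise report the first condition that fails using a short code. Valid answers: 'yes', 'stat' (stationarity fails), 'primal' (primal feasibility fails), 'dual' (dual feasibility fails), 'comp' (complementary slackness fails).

Gradient of f: grad f(x) = Q x + c = (0, 0)
Constraint values g_i(x) = a_i^T x - b_i:
  g_1((2, 3)) = 3
  g_2((2, 3)) = -2
Stationarity residual: grad f(x) + sum_i lambda_i a_i = (0, 0)
  -> stationarity OK
Primal feasibility (all g_i <= 0): FAILS
Dual feasibility (all lambda_i >= 0): OK
Complementary slackness (lambda_i * g_i(x) = 0 for all i): OK

Verdict: the first failing condition is primal_feasibility -> primal.

primal


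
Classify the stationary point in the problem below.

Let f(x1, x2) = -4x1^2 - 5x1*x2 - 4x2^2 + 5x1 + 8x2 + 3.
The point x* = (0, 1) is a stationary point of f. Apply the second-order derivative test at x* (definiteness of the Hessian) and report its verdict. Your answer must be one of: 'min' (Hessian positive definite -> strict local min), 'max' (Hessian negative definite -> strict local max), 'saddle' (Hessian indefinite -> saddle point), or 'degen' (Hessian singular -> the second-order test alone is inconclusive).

Compute the Hessian H = grad^2 f:
  H = [[-8, -5], [-5, -8]]
Verify stationarity: grad f(x*) = H x* + g = (0, 0).
Eigenvalues of H: -13, -3.
Both eigenvalues < 0, so H is negative definite -> x* is a strict local max.

max


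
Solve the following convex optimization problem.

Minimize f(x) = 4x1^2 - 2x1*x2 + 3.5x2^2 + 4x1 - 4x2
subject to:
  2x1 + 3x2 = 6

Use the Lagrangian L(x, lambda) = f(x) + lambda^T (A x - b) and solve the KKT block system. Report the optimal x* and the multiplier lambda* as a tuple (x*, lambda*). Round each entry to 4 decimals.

Form the Lagrangian:
  L(x, lambda) = (1/2) x^T Q x + c^T x + lambda^T (A x - b)
Stationarity (grad_x L = 0): Q x + c + A^T lambda = 0.
Primal feasibility: A x = b.

This gives the KKT block system:
  [ Q   A^T ] [ x     ]   [-c ]
  [ A    0  ] [ lambda ] = [ b ]

Solving the linear system:
  x*      = (0.4839, 1.6774)
  lambda* = (-2.2581)
  f(x*)   = 4.3871

x* = (0.4839, 1.6774), lambda* = (-2.2581)


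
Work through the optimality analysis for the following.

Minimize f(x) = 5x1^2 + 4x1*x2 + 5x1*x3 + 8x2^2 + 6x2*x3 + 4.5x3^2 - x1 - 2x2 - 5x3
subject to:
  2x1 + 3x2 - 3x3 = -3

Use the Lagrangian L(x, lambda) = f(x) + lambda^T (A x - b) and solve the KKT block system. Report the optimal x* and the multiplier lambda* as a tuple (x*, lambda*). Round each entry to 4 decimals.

Form the Lagrangian:
  L(x, lambda) = (1/2) x^T Q x + c^T x + lambda^T (A x - b)
Stationarity (grad_x L = 0): Q x + c + A^T lambda = 0.
Primal feasibility: A x = b.

This gives the KKT block system:
  [ Q   A^T ] [ x     ]   [-c ]
  [ A    0  ] [ lambda ] = [ b ]

Solving the linear system:
  x*      = (-0.2345, -0.0958, 0.7479)
  lambda* = (-0.0055)
  f(x*)   = -1.6649

x* = (-0.2345, -0.0958, 0.7479), lambda* = (-0.0055)


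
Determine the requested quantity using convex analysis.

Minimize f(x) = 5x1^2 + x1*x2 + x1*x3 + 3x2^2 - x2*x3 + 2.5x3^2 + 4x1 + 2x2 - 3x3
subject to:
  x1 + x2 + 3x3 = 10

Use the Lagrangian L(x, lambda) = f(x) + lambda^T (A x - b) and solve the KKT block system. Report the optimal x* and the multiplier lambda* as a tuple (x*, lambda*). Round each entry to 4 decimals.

Form the Lagrangian:
  L(x, lambda) = (1/2) x^T Q x + c^T x + lambda^T (A x - b)
Stationarity (grad_x L = 0): Q x + c + A^T lambda = 0.
Primal feasibility: A x = b.

This gives the KKT block system:
  [ Q   A^T ] [ x     ]   [-c ]
  [ A    0  ] [ lambda ] = [ b ]

Solving the linear system:
  x*      = (-0.4235, 0.9066, 3.1723)
  lambda* = (-3.8438)
  f(x*)   = 14.5201

x* = (-0.4235, 0.9066, 3.1723), lambda* = (-3.8438)


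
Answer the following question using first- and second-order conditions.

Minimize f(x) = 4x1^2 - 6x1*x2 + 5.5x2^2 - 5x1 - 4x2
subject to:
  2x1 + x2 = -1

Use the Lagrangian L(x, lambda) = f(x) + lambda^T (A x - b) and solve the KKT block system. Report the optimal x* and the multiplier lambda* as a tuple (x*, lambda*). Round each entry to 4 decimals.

Form the Lagrangian:
  L(x, lambda) = (1/2) x^T Q x + c^T x + lambda^T (A x - b)
Stationarity (grad_x L = 0): Q x + c + A^T lambda = 0.
Primal feasibility: A x = b.

This gives the KKT block system:
  [ Q   A^T ] [ x     ]   [-c ]
  [ A    0  ] [ lambda ] = [ b ]

Solving the linear system:
  x*      = (-0.4079, -0.1842)
  lambda* = (3.5789)
  f(x*)   = 3.1776

x* = (-0.4079, -0.1842), lambda* = (3.5789)


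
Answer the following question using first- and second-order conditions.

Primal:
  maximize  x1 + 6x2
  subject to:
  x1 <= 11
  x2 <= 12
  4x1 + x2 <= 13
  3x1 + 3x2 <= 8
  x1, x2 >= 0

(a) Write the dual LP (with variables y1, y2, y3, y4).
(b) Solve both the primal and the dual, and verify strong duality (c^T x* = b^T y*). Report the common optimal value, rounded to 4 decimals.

The standard primal-dual pair for 'max c^T x s.t. A x <= b, x >= 0' is:
  Dual:  min b^T y  s.t.  A^T y >= c,  y >= 0.

So the dual LP is:
  minimize  11y1 + 12y2 + 13y3 + 8y4
  subject to:
    y1 + 4y3 + 3y4 >= 1
    y2 + y3 + 3y4 >= 6
    y1, y2, y3, y4 >= 0

Solving the primal: x* = (0, 2.6667).
  primal value c^T x* = 16.
Solving the dual: y* = (0, 0, 0, 2).
  dual value b^T y* = 16.
Strong duality: c^T x* = b^T y*. Confirmed.

16


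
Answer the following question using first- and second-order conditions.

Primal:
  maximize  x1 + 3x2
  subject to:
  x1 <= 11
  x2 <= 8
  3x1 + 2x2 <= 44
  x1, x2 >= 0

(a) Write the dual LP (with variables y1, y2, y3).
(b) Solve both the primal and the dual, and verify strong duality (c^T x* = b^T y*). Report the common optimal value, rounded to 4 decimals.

The standard primal-dual pair for 'max c^T x s.t. A x <= b, x >= 0' is:
  Dual:  min b^T y  s.t.  A^T y >= c,  y >= 0.

So the dual LP is:
  minimize  11y1 + 8y2 + 44y3
  subject to:
    y1 + 3y3 >= 1
    y2 + 2y3 >= 3
    y1, y2, y3 >= 0

Solving the primal: x* = (9.3333, 8).
  primal value c^T x* = 33.3333.
Solving the dual: y* = (0, 2.3333, 0.3333).
  dual value b^T y* = 33.3333.
Strong duality: c^T x* = b^T y*. Confirmed.

33.3333


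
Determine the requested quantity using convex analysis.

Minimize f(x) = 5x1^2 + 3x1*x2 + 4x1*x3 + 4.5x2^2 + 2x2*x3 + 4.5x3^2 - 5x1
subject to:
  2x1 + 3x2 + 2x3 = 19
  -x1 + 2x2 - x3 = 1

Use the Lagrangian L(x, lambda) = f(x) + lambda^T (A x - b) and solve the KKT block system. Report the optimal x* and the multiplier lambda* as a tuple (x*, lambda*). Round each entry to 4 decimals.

Form the Lagrangian:
  L(x, lambda) = (1/2) x^T Q x + c^T x + lambda^T (A x - b)
Stationarity (grad_x L = 0): Q x + c + A^T lambda = 0.
Primal feasibility: A x = b.

This gives the KKT block system:
  [ Q   A^T ] [ x     ]   [-c ]
  [ A    0  ] [ lambda ] = [ b ]

Solving the linear system:
  x*      = (2.4545, 3, 2.5455)
  lambda* = (-16.7013, 5.3247)
  f(x*)   = 149.8636

x* = (2.4545, 3, 2.5455), lambda* = (-16.7013, 5.3247)


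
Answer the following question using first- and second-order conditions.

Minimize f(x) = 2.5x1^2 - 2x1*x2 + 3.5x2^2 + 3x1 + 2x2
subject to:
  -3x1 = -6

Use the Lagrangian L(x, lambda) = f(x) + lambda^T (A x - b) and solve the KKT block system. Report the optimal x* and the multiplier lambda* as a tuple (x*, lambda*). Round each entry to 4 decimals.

Form the Lagrangian:
  L(x, lambda) = (1/2) x^T Q x + c^T x + lambda^T (A x - b)
Stationarity (grad_x L = 0): Q x + c + A^T lambda = 0.
Primal feasibility: A x = b.

This gives the KKT block system:
  [ Q   A^T ] [ x     ]   [-c ]
  [ A    0  ] [ lambda ] = [ b ]

Solving the linear system:
  x*      = (2, 0.2857)
  lambda* = (4.1429)
  f(x*)   = 15.7143

x* = (2, 0.2857), lambda* = (4.1429)


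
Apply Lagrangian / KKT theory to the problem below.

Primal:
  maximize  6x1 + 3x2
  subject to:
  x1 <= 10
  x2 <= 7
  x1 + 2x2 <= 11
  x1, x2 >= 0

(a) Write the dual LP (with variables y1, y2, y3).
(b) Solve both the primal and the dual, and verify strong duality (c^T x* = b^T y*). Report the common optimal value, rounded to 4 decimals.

The standard primal-dual pair for 'max c^T x s.t. A x <= b, x >= 0' is:
  Dual:  min b^T y  s.t.  A^T y >= c,  y >= 0.

So the dual LP is:
  minimize  10y1 + 7y2 + 11y3
  subject to:
    y1 + y3 >= 6
    y2 + 2y3 >= 3
    y1, y2, y3 >= 0

Solving the primal: x* = (10, 0.5).
  primal value c^T x* = 61.5.
Solving the dual: y* = (4.5, 0, 1.5).
  dual value b^T y* = 61.5.
Strong duality: c^T x* = b^T y*. Confirmed.

61.5


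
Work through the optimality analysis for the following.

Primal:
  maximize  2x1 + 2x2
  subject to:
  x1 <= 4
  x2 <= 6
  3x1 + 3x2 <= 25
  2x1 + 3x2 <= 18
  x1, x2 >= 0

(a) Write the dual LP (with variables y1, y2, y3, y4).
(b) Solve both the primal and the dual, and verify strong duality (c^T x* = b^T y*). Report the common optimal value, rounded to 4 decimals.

The standard primal-dual pair for 'max c^T x s.t. A x <= b, x >= 0' is:
  Dual:  min b^T y  s.t.  A^T y >= c,  y >= 0.

So the dual LP is:
  minimize  4y1 + 6y2 + 25y3 + 18y4
  subject to:
    y1 + 3y3 + 2y4 >= 2
    y2 + 3y3 + 3y4 >= 2
    y1, y2, y3, y4 >= 0

Solving the primal: x* = (4, 3.3333).
  primal value c^T x* = 14.6667.
Solving the dual: y* = (0.6667, 0, 0, 0.6667).
  dual value b^T y* = 14.6667.
Strong duality: c^T x* = b^T y*. Confirmed.

14.6667


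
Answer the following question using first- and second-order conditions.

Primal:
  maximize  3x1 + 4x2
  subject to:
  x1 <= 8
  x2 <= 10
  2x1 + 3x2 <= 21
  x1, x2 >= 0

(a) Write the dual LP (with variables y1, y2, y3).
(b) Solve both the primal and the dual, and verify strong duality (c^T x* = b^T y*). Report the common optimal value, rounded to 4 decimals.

The standard primal-dual pair for 'max c^T x s.t. A x <= b, x >= 0' is:
  Dual:  min b^T y  s.t.  A^T y >= c,  y >= 0.

So the dual LP is:
  minimize  8y1 + 10y2 + 21y3
  subject to:
    y1 + 2y3 >= 3
    y2 + 3y3 >= 4
    y1, y2, y3 >= 0

Solving the primal: x* = (8, 1.6667).
  primal value c^T x* = 30.6667.
Solving the dual: y* = (0.3333, 0, 1.3333).
  dual value b^T y* = 30.6667.
Strong duality: c^T x* = b^T y*. Confirmed.

30.6667


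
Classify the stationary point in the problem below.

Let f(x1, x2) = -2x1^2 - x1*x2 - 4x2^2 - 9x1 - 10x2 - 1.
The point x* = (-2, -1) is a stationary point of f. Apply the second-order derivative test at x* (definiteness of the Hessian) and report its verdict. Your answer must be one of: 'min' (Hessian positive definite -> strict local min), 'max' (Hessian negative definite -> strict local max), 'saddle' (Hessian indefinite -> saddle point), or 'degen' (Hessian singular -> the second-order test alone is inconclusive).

Compute the Hessian H = grad^2 f:
  H = [[-4, -1], [-1, -8]]
Verify stationarity: grad f(x*) = H x* + g = (0, 0).
Eigenvalues of H: -8.2361, -3.7639.
Both eigenvalues < 0, so H is negative definite -> x* is a strict local max.

max


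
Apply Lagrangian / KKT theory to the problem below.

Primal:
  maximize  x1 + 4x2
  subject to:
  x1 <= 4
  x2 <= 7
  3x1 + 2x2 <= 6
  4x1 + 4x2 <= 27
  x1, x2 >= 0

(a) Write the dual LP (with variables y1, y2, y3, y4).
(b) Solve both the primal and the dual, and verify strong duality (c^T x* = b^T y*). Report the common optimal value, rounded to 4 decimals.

The standard primal-dual pair for 'max c^T x s.t. A x <= b, x >= 0' is:
  Dual:  min b^T y  s.t.  A^T y >= c,  y >= 0.

So the dual LP is:
  minimize  4y1 + 7y2 + 6y3 + 27y4
  subject to:
    y1 + 3y3 + 4y4 >= 1
    y2 + 2y3 + 4y4 >= 4
    y1, y2, y3, y4 >= 0

Solving the primal: x* = (0, 3).
  primal value c^T x* = 12.
Solving the dual: y* = (0, 0, 2, 0).
  dual value b^T y* = 12.
Strong duality: c^T x* = b^T y*. Confirmed.

12


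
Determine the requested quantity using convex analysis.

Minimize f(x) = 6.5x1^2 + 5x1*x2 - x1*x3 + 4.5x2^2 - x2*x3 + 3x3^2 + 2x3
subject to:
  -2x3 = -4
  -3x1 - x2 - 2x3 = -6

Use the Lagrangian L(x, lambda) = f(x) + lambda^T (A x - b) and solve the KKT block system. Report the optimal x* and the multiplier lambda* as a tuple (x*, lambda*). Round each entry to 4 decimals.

Form the Lagrangian:
  L(x, lambda) = (1/2) x^T Q x + c^T x + lambda^T (A x - b)
Stationarity (grad_x L = 0): Q x + c + A^T lambda = 0.
Primal feasibility: A x = b.

This gives the KKT block system:
  [ Q   A^T ] [ x     ]   [-c ]
  [ A    0  ] [ lambda ] = [ b ]

Solving the linear system:
  x*      = (0.625, 0.125, 2)
  lambda* = (4.375, 2.25)
  f(x*)   = 17.5

x* = (0.625, 0.125, 2), lambda* = (4.375, 2.25)


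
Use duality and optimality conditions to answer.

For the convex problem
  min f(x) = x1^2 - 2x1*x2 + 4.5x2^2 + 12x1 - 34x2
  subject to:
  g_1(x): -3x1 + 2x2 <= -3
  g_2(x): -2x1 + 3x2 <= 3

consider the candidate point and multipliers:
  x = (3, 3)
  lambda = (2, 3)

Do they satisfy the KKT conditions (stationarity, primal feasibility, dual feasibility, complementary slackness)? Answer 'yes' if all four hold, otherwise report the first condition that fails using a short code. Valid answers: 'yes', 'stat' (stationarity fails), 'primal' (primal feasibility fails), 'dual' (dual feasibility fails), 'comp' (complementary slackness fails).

Gradient of f: grad f(x) = Q x + c = (12, -13)
Constraint values g_i(x) = a_i^T x - b_i:
  g_1((3, 3)) = 0
  g_2((3, 3)) = 0
Stationarity residual: grad f(x) + sum_i lambda_i a_i = (0, 0)
  -> stationarity OK
Primal feasibility (all g_i <= 0): OK
Dual feasibility (all lambda_i >= 0): OK
Complementary slackness (lambda_i * g_i(x) = 0 for all i): OK

Verdict: yes, KKT holds.

yes


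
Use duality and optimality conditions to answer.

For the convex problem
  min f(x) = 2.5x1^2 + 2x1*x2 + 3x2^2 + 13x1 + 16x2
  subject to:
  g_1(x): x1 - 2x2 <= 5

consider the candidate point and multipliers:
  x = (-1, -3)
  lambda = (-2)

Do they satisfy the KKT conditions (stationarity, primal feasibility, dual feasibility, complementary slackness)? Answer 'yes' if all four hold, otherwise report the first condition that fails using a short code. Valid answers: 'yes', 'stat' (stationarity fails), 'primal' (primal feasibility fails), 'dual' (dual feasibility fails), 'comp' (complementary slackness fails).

Gradient of f: grad f(x) = Q x + c = (2, -4)
Constraint values g_i(x) = a_i^T x - b_i:
  g_1((-1, -3)) = 0
Stationarity residual: grad f(x) + sum_i lambda_i a_i = (0, 0)
  -> stationarity OK
Primal feasibility (all g_i <= 0): OK
Dual feasibility (all lambda_i >= 0): FAILS
Complementary slackness (lambda_i * g_i(x) = 0 for all i): OK

Verdict: the first failing condition is dual_feasibility -> dual.

dual


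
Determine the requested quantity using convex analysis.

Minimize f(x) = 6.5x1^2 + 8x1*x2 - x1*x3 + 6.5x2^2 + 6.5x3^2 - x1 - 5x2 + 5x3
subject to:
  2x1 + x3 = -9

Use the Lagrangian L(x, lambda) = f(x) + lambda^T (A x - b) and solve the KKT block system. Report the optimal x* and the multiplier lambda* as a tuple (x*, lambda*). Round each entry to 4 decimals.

Form the Lagrangian:
  L(x, lambda) = (1/2) x^T Q x + c^T x + lambda^T (A x - b)
Stationarity (grad_x L = 0): Q x + c + A^T lambda = 0.
Primal feasibility: A x = b.

This gives the KKT block system:
  [ Q   A^T ] [ x     ]   [-c ]
  [ A    0  ] [ lambda ] = [ b ]

Solving the linear system:
  x*      = (-3.6687, 2.6423, -1.6627)
  lambda* = (12.946)
  f(x*)   = 49.3289

x* = (-3.6687, 2.6423, -1.6627), lambda* = (12.946)
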